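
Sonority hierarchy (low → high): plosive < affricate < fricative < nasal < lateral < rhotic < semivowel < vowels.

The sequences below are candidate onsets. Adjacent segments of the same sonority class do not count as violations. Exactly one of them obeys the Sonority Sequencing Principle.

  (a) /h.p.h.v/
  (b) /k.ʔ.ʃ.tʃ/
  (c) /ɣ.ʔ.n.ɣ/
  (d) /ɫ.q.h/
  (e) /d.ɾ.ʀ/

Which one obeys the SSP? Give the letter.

(a) /h.p.h.v/: profile 3-1-3-3 — violates.
(b) /k.ʔ.ʃ.tʃ/: profile 1-1-3-2 — violates.
(c) /ɣ.ʔ.n.ɣ/: profile 3-1-4-3 — violates.
(d) /ɫ.q.h/: profile 5-1-3 — violates.
(e) /d.ɾ.ʀ/: profile 1-6-6 — obeys.

e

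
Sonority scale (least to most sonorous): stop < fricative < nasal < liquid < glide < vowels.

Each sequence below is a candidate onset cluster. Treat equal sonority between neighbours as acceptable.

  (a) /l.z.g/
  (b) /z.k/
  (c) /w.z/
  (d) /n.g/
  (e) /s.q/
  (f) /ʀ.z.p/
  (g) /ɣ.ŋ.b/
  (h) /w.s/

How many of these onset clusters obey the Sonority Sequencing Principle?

(a) /l.z.g/: profile 4-2-1 — violates.
(b) /z.k/: profile 2-1 — violates.
(c) /w.z/: profile 5-2 — violates.
(d) /n.g/: profile 3-1 — violates.
(e) /s.q/: profile 2-1 — violates.
(f) /ʀ.z.p/: profile 4-2-1 — violates.
(g) /ɣ.ŋ.b/: profile 2-3-1 — violates.
(h) /w.s/: profile 5-2 — violates.

0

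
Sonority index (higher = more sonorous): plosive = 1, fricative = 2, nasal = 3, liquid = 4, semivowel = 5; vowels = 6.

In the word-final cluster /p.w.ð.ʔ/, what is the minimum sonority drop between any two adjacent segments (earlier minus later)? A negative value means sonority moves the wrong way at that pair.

/p/: plosive = 1.
/w/: semivowel = 5.
/ð/: fricative = 2.
/ʔ/: plosive = 1.
/p/→/w/: change -4.
/w/→/ð/: change +3.
/ð/→/ʔ/: change +1.
Minimum = -4.

-4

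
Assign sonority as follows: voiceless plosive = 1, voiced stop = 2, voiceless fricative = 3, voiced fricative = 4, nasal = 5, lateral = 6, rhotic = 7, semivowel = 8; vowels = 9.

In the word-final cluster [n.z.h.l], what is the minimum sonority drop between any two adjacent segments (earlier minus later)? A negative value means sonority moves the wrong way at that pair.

/n/ is a nasal (sonority 5).
/z/ is a voiced fricative (sonority 4).
/h/ is a voiceless fricative (sonority 3).
/l/ is a lateral (sonority 6).
/n/→/z/: change +1.
/z/→/h/: change +1.
/h/→/l/: change -3.
Minimum = -3.

-3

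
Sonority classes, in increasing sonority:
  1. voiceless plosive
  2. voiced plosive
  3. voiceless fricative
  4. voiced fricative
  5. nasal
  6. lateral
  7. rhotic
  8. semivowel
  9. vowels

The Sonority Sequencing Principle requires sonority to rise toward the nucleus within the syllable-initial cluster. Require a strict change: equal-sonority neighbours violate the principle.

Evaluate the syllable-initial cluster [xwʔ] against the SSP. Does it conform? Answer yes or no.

/x/: voiceless fricative = 3.
/w/: semivowel = 8.
/ʔ/: voiceless plosive = 1.
The profile is 3-8-1. Between /w/ (8) and /ʔ/ (1) sonority does not rise, so the cluster violates the SSP.

no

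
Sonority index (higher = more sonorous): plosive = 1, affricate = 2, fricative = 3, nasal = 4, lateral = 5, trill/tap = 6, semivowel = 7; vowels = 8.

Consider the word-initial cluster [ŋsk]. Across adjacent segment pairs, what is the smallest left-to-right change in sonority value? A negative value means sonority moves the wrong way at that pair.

/ŋ/ is a nasal (sonority 4).
/s/ is a fricative (sonority 3).
/k/ is a plosive (sonority 1).
/ŋ/→/s/: change -1.
/s/→/k/: change -2.
Minimum = -2.

-2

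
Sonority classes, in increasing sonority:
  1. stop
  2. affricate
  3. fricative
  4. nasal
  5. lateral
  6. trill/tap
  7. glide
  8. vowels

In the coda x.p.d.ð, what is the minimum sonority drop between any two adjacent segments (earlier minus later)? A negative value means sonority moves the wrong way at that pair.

-2

/x/ is a fricative (sonority 3).
/p/ is a stop (sonority 1).
/d/ is a stop (sonority 1).
/ð/ is a fricative (sonority 3).
/x/→/p/: change +2.
/p/→/d/: change +0.
/d/→/ð/: change -2.
Minimum = -2.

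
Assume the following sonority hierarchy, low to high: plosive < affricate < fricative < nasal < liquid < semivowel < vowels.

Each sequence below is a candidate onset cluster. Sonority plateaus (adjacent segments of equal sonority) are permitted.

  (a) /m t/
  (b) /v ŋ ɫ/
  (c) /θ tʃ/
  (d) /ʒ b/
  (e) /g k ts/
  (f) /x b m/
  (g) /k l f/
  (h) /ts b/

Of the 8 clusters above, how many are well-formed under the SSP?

(a) 4-1 → violates
(b) 3-4-5 → obeys
(c) 3-2 → violates
(d) 3-1 → violates
(e) 1-1-2 → obeys
(f) 3-1-4 → violates
(g) 1-5-3 → violates
(h) 2-1 → violates

2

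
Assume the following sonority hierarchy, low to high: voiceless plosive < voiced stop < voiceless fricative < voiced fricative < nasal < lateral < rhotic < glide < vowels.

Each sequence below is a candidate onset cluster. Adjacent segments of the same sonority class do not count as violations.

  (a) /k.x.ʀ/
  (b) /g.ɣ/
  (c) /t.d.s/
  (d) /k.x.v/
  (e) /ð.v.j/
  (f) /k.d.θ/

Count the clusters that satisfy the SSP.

(a) sonority 1-3-7: well-formed.
(b) sonority 2-4: well-formed.
(c) sonority 1-2-3: well-formed.
(d) sonority 1-3-4: well-formed.
(e) sonority 4-4-8: well-formed.
(f) sonority 1-2-3: well-formed.

6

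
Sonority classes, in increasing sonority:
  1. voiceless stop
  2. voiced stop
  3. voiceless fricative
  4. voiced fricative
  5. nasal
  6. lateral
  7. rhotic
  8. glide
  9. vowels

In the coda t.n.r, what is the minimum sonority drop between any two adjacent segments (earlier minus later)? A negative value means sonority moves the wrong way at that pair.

/t/ is a voiceless stop (sonority 1).
/n/ is a nasal (sonority 5).
/r/ is a rhotic (sonority 7).
/t/→/n/: change -4.
/n/→/r/: change -2.
Minimum = -4.

-4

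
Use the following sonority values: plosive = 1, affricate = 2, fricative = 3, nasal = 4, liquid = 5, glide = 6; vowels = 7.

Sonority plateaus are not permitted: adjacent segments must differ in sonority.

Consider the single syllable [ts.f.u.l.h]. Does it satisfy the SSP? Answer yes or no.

yes

Onset: /ts/ is an affricate (sonority 2), /f/ is a fricative (sonority 3); then the nucleus /u/ (sonority 7).
Onset profile 2-3-7 — rises to the nucleus.
Coda: /l/ is a liquid (sonority 5), /h/ is a fricative (sonority 3).
Coda profile 7-5-3 — falls from the nucleus.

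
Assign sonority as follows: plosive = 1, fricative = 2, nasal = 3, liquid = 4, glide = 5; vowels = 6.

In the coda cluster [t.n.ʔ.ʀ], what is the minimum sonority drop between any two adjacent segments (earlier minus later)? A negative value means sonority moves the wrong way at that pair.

-3

/t/ — plosive, sonority 1.
/n/ — nasal, sonority 3.
/ʔ/ — plosive, sonority 1.
/ʀ/ — liquid, sonority 4.
/t/→/n/: change -2.
/n/→/ʔ/: change +2.
/ʔ/→/ʀ/: change -3.
Minimum = -3.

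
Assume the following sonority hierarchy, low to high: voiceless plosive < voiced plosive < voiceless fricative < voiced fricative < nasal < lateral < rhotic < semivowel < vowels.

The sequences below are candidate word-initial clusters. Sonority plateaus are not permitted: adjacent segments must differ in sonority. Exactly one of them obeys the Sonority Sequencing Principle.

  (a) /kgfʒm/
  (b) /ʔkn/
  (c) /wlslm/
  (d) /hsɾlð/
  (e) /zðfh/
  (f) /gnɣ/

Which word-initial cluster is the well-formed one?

a

(a) 1-2-3-4-5 → obeys
(b) 1-1-5 → violates
(c) 8-6-3-6-5 → violates
(d) 3-3-7-6-4 → violates
(e) 4-4-3-3 → violates
(f) 2-5-4 → violates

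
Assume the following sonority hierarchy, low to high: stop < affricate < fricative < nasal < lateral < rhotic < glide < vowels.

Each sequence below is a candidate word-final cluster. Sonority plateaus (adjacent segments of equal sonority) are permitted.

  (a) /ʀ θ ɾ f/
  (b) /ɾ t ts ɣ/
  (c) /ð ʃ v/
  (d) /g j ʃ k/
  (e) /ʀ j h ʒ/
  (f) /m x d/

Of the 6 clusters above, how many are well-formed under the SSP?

(a) 6-3-6-3 → violates
(b) 6-1-2-3 → violates
(c) 3-3-3 → obeys
(d) 1-7-3-1 → violates
(e) 6-7-3-3 → violates
(f) 4-3-1 → obeys

2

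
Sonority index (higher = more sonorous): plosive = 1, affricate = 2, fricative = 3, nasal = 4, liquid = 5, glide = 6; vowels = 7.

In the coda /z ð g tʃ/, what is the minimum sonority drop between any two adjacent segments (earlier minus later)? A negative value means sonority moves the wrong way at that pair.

-1

/z/ is a fricative (sonority 3).
/ð/ is a fricative (sonority 3).
/g/ is a plosive (sonority 1).
/tʃ/ is an affricate (sonority 2).
/z/→/ð/: change +0.
/ð/→/g/: change +2.
/g/→/tʃ/: change -1.
Minimum = -1.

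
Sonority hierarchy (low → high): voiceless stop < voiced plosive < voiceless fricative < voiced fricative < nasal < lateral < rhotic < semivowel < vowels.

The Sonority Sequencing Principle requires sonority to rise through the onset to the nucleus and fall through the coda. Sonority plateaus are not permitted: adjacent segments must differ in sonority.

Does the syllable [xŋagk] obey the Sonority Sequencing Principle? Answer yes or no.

yes

Onset: /x/ is a voiceless fricative (sonority 3), /ŋ/ is a nasal (sonority 5); then the nucleus /a/ (sonority 9).
Onset profile 3-5-9 — rises to the nucleus.
Coda: /g/ is a voiced plosive (sonority 2), /k/ is a voiceless stop (sonority 1).
Coda profile 9-2-1 — falls from the nucleus.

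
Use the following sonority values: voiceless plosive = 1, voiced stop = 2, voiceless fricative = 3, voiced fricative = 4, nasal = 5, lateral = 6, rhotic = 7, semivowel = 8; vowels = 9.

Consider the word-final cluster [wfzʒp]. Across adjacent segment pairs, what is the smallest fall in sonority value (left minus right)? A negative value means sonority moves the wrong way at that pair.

-1

/w/: semivowel = 8.
/f/: voiceless fricative = 3.
/z/: voiced fricative = 4.
/ʒ/: voiced fricative = 4.
/p/: voiceless plosive = 1.
/w/→/f/: change +5.
/f/→/z/: change -1.
/z/→/ʒ/: change +0.
/ʒ/→/p/: change +3.
Minimum = -1.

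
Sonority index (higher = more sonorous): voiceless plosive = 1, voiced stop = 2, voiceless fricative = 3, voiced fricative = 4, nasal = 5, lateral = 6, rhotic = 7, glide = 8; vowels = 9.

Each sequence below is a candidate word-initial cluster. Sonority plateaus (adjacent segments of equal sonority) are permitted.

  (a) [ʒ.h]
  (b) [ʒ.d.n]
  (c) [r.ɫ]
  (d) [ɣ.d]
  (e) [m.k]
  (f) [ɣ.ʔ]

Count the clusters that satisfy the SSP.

(a) [ʒ.h]: profile 4-3 — violates.
(b) [ʒ.d.n]: profile 4-2-5 — violates.
(c) [r.ɫ]: profile 7-6 — violates.
(d) [ɣ.d]: profile 4-2 — violates.
(e) [m.k]: profile 5-1 — violates.
(f) [ɣ.ʔ]: profile 4-1 — violates.

0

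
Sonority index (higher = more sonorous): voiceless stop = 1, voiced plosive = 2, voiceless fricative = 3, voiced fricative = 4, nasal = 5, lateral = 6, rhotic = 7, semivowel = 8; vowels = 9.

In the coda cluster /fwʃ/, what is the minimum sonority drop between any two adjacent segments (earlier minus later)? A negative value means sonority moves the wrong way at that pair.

/f/ is a voiceless fricative (sonority 3).
/w/ is a semivowel (sonority 8).
/ʃ/ is a voiceless fricative (sonority 3).
/f/→/w/: change -5.
/w/→/ʃ/: change +5.
Minimum = -5.

-5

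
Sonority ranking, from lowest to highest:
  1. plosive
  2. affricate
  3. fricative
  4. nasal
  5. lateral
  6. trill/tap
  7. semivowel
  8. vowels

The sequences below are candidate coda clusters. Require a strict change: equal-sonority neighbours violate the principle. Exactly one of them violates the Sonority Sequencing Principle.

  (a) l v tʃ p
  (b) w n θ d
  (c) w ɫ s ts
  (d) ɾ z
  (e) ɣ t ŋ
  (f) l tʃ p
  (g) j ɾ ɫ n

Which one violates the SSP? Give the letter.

(a) 5-3-2-1 → obeys
(b) 7-4-3-1 → obeys
(c) 7-5-3-2 → obeys
(d) 6-3 → obeys
(e) 3-1-4 → violates
(f) 5-2-1 → obeys
(g) 7-6-5-4 → obeys

e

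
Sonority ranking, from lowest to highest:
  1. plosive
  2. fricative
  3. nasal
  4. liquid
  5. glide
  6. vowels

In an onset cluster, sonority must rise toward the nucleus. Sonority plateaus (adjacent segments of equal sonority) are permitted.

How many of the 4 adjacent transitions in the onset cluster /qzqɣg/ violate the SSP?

2

/q/: plosive = 1.
/z/: fricative = 2.
/q/: plosive = 1.
/ɣ/: fricative = 2.
/g/: plosive = 1.
/q/→/z/: 1→2 (rises) — ok.
/z/→/q/: 2→1 (does not rise) — violation.
/q/→/ɣ/: 1→2 (rises) — ok.
/ɣ/→/g/: 2→1 (does not rise) — violation.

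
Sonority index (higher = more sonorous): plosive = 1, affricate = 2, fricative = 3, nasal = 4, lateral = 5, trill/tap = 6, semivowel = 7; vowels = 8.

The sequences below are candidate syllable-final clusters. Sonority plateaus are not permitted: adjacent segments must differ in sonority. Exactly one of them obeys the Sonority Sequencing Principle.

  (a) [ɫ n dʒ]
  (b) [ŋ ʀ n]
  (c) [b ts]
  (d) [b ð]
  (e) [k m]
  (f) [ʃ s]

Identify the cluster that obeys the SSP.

a

(a) [ɫ n dʒ]: profile 5-4-2 — obeys.
(b) [ŋ ʀ n]: profile 4-6-4 — violates.
(c) [b ts]: profile 1-2 — violates.
(d) [b ð]: profile 1-3 — violates.
(e) [k m]: profile 1-4 — violates.
(f) [ʃ s]: profile 3-3 — violates.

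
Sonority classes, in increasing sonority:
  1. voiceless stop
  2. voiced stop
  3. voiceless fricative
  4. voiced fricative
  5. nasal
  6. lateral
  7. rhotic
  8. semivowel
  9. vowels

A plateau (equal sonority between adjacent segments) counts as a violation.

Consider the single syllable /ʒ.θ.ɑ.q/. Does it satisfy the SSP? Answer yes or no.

Onset: /ʒ/ is a voiced fricative (sonority 4), /θ/ is a voiceless fricative (sonority 3); then the nucleus /ɑ/ (sonority 9).
Onset profile 4-3-9 — does not strictly rise throughout.
Coda: /q/ is a voiceless stop (sonority 1).
Coda profile 9-1 — falls from the nucleus.

no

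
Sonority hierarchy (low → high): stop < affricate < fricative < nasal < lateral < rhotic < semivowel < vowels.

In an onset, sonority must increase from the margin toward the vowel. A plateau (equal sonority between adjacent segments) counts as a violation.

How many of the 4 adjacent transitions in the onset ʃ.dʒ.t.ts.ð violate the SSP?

2

/ʃ/ is a fricative (sonority 3).
/dʒ/ is an affricate (sonority 2).
/t/ is a stop (sonority 1).
/ts/ is an affricate (sonority 2).
/ð/ is a fricative (sonority 3).
/ʃ/→/dʒ/: 3→2 (does not rise) — violation.
/dʒ/→/t/: 2→1 (does not rise) — violation.
/t/→/ts/: 1→2 (rises) — ok.
/ts/→/ð/: 2→3 (rises) — ok.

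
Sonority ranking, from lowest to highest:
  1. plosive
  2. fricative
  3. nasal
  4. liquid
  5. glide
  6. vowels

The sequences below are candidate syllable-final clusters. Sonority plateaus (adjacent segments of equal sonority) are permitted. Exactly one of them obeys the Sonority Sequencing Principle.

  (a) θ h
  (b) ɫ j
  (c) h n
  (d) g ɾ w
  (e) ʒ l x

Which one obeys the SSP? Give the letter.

a

(a) θ h: profile 2-2 — obeys.
(b) ɫ j: profile 4-5 — violates.
(c) h n: profile 2-3 — violates.
(d) g ɾ w: profile 1-4-5 — violates.
(e) ʒ l x: profile 2-4-2 — violates.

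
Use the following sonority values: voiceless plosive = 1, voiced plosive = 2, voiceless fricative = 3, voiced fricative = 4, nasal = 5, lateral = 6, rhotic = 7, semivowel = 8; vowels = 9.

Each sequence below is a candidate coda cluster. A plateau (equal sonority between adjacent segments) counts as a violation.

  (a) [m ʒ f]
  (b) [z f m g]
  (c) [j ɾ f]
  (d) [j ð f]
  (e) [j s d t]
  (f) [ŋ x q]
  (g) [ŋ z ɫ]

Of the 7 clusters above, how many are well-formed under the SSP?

5

(a) 5-4-3 → obeys
(b) 4-3-5-2 → violates
(c) 8-7-3 → obeys
(d) 8-4-3 → obeys
(e) 8-3-2-1 → obeys
(f) 5-3-1 → obeys
(g) 5-4-6 → violates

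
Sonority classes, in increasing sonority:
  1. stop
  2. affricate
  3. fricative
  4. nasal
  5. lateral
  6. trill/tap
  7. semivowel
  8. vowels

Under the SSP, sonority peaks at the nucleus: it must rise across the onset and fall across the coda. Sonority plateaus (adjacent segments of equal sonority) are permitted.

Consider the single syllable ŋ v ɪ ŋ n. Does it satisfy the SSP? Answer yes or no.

Onset: /ŋ/ is a nasal (sonority 4), /v/ is a fricative (sonority 3); then the nucleus /ɪ/ (sonority 8).
Onset profile 4-3-8 — does not rise throughout.
Coda: /ŋ/ is a nasal (sonority 4), /n/ is a nasal (sonority 4).
Coda profile 8-4-4 — falls from the nucleus.

no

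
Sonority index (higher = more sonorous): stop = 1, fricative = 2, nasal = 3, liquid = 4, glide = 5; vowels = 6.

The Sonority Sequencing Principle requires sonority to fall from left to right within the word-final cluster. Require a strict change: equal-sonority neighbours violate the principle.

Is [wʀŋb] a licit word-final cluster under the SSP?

yes

/w/ — glide, sonority 5.
/ʀ/ — liquid, sonority 4.
/ŋ/ — nasal, sonority 3.
/b/ — stop, sonority 1.
The profile 5-4-3-1 strictly falls, so the word-final cluster satisfies the SSP.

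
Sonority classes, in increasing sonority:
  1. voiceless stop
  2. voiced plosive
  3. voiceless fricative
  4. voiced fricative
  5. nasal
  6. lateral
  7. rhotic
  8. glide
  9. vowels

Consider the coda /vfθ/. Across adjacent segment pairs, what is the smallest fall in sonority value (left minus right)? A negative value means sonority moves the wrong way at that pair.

/v/: voiced fricative = 4.
/f/: voiceless fricative = 3.
/θ/: voiceless fricative = 3.
/v/→/f/: change +1.
/f/→/θ/: change +0.
Minimum = 0.

0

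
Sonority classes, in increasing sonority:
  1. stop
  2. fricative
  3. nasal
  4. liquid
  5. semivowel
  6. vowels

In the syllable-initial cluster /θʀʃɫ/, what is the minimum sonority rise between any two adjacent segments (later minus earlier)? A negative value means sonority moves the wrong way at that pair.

/θ/ — fricative, sonority 2.
/ʀ/ — liquid, sonority 4.
/ʃ/ — fricative, sonority 2.
/ɫ/ — liquid, sonority 4.
/θ/→/ʀ/: change +2.
/ʀ/→/ʃ/: change -2.
/ʃ/→/ɫ/: change +2.
Minimum = -2.

-2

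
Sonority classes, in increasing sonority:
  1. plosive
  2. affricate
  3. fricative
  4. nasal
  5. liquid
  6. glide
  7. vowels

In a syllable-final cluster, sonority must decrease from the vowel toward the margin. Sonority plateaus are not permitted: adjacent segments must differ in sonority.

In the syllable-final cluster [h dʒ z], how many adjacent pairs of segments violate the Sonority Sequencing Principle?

1

/h/ is a fricative (sonority 3).
/dʒ/ is an affricate (sonority 2).
/z/ is a fricative (sonority 3).
/h/→/dʒ/: 3→2 (falls) — ok.
/dʒ/→/z/: 2→3 (does not fall) — violation.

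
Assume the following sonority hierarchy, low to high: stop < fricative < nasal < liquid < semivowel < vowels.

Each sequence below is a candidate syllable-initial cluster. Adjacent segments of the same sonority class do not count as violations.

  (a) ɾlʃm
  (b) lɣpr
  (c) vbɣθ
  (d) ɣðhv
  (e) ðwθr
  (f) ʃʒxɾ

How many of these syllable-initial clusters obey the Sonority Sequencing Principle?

2

(a) 4-4-2-3 → violates
(b) 4-2-1-4 → violates
(c) 2-1-2-2 → violates
(d) 2-2-2-2 → obeys
(e) 2-5-2-4 → violates
(f) 2-2-2-4 → obeys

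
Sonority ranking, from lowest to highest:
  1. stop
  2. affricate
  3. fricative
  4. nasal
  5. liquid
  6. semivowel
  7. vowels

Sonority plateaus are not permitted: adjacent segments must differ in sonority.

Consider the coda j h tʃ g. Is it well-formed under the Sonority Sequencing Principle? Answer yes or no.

/j/ is a semivowel (sonority 6).
/h/ is a fricative (sonority 3).
/tʃ/ is an affricate (sonority 2).
/g/ is a stop (sonority 1).
The profile 6-3-2-1 strictly falls, so the coda satisfies the SSP.

yes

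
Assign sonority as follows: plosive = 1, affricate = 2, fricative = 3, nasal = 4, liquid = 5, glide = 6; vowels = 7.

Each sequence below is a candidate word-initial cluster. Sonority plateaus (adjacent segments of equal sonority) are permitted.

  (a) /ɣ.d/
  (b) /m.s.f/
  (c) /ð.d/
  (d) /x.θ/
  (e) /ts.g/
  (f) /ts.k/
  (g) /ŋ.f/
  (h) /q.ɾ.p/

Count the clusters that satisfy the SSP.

(a) /ɣ.d/: profile 3-1 — violates.
(b) /m.s.f/: profile 4-3-3 — violates.
(c) /ð.d/: profile 3-1 — violates.
(d) /x.θ/: profile 3-3 — obeys.
(e) /ts.g/: profile 2-1 — violates.
(f) /ts.k/: profile 2-1 — violates.
(g) /ŋ.f/: profile 4-3 — violates.
(h) /q.ɾ.p/: profile 1-5-1 — violates.

1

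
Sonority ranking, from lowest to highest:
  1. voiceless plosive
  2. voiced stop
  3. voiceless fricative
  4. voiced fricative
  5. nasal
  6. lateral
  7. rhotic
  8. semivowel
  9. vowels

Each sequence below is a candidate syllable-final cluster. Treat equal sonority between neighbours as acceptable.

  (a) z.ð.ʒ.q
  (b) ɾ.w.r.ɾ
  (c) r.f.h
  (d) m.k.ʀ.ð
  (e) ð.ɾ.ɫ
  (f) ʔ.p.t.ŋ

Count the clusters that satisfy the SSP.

2

(a) sonority 4-4-4-1: well-formed.
(b) sonority 7-8-7-7: ill-formed.
(c) sonority 7-3-3: well-formed.
(d) sonority 5-1-7-4: ill-formed.
(e) sonority 4-7-6: ill-formed.
(f) sonority 1-1-1-5: ill-formed.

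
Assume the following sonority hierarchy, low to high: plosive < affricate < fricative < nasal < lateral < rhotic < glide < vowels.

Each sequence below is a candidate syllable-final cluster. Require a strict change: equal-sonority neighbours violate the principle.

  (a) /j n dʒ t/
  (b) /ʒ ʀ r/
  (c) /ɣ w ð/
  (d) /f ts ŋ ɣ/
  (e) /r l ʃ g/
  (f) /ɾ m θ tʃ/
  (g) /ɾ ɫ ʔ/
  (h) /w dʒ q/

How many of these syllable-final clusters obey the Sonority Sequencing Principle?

(a) sonority 7-4-2-1: well-formed.
(b) sonority 3-6-6: ill-formed.
(c) sonority 3-7-3: ill-formed.
(d) sonority 3-2-4-3: ill-formed.
(e) sonority 6-5-3-1: well-formed.
(f) sonority 6-4-3-2: well-formed.
(g) sonority 6-5-1: well-formed.
(h) sonority 7-2-1: well-formed.

5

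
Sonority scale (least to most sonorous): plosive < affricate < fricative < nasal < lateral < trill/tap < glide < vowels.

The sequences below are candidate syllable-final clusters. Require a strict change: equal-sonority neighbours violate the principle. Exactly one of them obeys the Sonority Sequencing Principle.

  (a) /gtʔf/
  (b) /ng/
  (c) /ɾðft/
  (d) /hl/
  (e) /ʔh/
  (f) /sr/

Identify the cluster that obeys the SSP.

(a) /gtʔf/: profile 1-1-1-3 — violates.
(b) /ng/: profile 4-1 — obeys.
(c) /ɾðft/: profile 6-3-3-1 — violates.
(d) /hl/: profile 3-5 — violates.
(e) /ʔh/: profile 1-3 — violates.
(f) /sr/: profile 3-6 — violates.

b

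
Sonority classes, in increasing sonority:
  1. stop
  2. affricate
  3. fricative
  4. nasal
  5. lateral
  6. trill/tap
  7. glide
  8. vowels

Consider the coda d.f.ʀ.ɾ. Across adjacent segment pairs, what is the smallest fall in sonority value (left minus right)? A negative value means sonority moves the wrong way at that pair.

-3

/d/: stop = 1.
/f/: fricative = 3.
/ʀ/: trill/tap = 6.
/ɾ/: trill/tap = 6.
/d/→/f/: change -2.
/f/→/ʀ/: change -3.
/ʀ/→/ɾ/: change +0.
Minimum = -3.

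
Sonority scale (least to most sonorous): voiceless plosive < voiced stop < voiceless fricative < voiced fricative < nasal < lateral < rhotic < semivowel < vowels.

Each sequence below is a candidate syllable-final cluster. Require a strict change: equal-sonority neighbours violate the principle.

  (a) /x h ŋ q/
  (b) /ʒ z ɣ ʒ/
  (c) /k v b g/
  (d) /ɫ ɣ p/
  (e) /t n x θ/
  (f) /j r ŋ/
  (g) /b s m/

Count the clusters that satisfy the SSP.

2

(a) sonority 3-3-5-1: ill-formed.
(b) sonority 4-4-4-4: ill-formed.
(c) sonority 1-4-2-2: ill-formed.
(d) sonority 6-4-1: well-formed.
(e) sonority 1-5-3-3: ill-formed.
(f) sonority 8-7-5: well-formed.
(g) sonority 2-3-5: ill-formed.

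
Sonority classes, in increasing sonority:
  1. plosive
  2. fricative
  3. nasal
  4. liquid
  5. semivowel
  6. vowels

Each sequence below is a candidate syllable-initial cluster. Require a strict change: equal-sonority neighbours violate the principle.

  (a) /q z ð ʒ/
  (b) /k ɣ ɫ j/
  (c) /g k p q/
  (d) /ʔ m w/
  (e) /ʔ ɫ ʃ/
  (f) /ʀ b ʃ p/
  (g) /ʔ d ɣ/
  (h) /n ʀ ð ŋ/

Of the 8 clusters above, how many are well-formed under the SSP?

(a) 1-2-2-2 → violates
(b) 1-2-4-5 → obeys
(c) 1-1-1-1 → violates
(d) 1-3-5 → obeys
(e) 1-4-2 → violates
(f) 4-1-2-1 → violates
(g) 1-1-2 → violates
(h) 3-4-2-3 → violates

2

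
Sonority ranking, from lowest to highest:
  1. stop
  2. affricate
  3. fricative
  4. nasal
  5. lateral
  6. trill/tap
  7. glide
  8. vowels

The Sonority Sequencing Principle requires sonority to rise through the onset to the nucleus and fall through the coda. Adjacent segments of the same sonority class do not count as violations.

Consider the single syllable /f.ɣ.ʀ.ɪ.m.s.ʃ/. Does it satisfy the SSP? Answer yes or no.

Onset: /f/ is a fricative (sonority 3), /ɣ/ is a fricative (sonority 3), /ʀ/ is a trill/tap (sonority 6); then the nucleus /ɪ/ (sonority 8).
Onset profile 3-3-6-8 — rises to the nucleus.
Coda: /m/ is a nasal (sonority 4), /s/ is a fricative (sonority 3), /ʃ/ is a fricative (sonority 3).
Coda profile 8-4-3-3 — falls from the nucleus.

yes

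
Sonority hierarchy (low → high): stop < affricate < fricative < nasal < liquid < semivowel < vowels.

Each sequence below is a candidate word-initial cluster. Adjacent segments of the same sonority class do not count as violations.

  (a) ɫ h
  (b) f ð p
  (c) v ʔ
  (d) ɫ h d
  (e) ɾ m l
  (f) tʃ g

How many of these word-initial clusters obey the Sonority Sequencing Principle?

(a) sonority 5-3: ill-formed.
(b) sonority 3-3-1: ill-formed.
(c) sonority 3-1: ill-formed.
(d) sonority 5-3-1: ill-formed.
(e) sonority 5-4-5: ill-formed.
(f) sonority 2-1: ill-formed.

0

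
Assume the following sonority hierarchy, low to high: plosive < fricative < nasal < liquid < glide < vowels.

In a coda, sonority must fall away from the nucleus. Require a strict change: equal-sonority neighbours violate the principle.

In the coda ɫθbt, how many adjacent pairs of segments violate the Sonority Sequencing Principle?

/ɫ/ is a liquid (sonority 4).
/θ/ is a fricative (sonority 2).
/b/ is a plosive (sonority 1).
/t/ is a plosive (sonority 1).
/ɫ/→/θ/: 4→2 (falls) — ok.
/θ/→/b/: 2→1 (falls) — ok.
/b/→/t/: 1→1 (plateau) — violation.

1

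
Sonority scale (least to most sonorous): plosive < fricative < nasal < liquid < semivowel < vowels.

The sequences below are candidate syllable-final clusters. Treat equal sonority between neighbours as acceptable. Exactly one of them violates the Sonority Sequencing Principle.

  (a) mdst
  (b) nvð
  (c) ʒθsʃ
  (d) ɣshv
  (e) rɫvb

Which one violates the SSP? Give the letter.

a

(a) 3-1-2-1 → violates
(b) 3-2-2 → obeys
(c) 2-2-2-2 → obeys
(d) 2-2-2-2 → obeys
(e) 4-4-2-1 → obeys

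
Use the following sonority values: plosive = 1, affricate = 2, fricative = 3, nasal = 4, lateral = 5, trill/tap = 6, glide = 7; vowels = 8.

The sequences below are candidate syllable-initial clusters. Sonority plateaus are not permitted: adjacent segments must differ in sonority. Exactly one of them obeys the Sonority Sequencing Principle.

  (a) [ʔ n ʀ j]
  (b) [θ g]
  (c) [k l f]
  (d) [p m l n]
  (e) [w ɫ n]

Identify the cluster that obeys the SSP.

(a) 1-4-6-7 → obeys
(b) 3-1 → violates
(c) 1-5-3 → violates
(d) 1-4-5-4 → violates
(e) 7-5-4 → violates

a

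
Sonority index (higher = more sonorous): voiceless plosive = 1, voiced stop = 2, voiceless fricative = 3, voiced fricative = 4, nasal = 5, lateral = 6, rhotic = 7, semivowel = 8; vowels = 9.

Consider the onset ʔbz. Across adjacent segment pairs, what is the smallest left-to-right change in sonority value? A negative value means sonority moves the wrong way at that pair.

1

/ʔ/ is a voiceless plosive (sonority 1).
/b/ is a voiced stop (sonority 2).
/z/ is a voiced fricative (sonority 4).
/ʔ/→/b/: change +1.
/b/→/z/: change +2.
Minimum = 1.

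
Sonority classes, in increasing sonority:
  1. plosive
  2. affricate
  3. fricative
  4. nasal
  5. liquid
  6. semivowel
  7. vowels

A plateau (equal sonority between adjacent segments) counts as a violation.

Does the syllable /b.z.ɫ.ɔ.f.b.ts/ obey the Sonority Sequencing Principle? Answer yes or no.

no

Onset: /b/ is a plosive (sonority 1), /z/ is a fricative (sonority 3), /ɫ/ is a liquid (sonority 5); then the nucleus /ɔ/ (sonority 7).
Onset profile 1-3-5-7 — rises to the nucleus.
Coda: /f/ is a fricative (sonority 3), /b/ is a plosive (sonority 1), /ts/ is an affricate (sonority 2).
Coda profile 7-3-1-2 — does not strictly fall throughout.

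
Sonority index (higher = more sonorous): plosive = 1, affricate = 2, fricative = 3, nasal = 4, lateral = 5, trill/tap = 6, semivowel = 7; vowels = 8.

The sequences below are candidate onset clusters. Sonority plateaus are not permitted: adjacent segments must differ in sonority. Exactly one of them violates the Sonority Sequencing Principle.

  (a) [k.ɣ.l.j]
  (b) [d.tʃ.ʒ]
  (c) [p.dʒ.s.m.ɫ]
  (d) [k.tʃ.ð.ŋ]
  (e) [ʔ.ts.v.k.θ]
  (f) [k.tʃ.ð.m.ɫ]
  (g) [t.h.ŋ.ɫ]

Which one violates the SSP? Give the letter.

e

(a) 1-3-5-7 → obeys
(b) 1-2-3 → obeys
(c) 1-2-3-4-5 → obeys
(d) 1-2-3-4 → obeys
(e) 1-2-3-1-3 → violates
(f) 1-2-3-4-5 → obeys
(g) 1-3-4-5 → obeys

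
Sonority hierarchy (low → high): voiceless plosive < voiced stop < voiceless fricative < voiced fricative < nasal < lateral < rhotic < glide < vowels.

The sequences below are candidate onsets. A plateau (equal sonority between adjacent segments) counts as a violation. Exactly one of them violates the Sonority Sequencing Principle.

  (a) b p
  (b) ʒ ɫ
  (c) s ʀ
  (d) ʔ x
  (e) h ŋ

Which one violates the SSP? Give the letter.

(a) sonority 2-1: ill-formed.
(b) sonority 4-6: well-formed.
(c) sonority 3-7: well-formed.
(d) sonority 1-3: well-formed.
(e) sonority 3-5: well-formed.

a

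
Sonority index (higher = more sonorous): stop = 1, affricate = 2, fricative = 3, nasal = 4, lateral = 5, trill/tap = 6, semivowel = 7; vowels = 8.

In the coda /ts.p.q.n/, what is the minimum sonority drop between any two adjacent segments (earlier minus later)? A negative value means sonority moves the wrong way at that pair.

/ts/ is an affricate (sonority 2).
/p/ is a stop (sonority 1).
/q/ is a stop (sonority 1).
/n/ is a nasal (sonority 4).
/ts/→/p/: change +1.
/p/→/q/: change +0.
/q/→/n/: change -3.
Minimum = -3.

-3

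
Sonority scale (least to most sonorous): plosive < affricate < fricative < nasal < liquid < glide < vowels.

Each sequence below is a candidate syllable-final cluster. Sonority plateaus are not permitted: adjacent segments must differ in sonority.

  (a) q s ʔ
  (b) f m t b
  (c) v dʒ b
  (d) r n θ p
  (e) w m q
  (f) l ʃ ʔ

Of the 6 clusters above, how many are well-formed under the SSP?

4

(a) q s ʔ: profile 1-3-1 — violates.
(b) f m t b: profile 3-4-1-1 — violates.
(c) v dʒ b: profile 3-2-1 — obeys.
(d) r n θ p: profile 5-4-3-1 — obeys.
(e) w m q: profile 6-4-1 — obeys.
(f) l ʃ ʔ: profile 5-3-1 — obeys.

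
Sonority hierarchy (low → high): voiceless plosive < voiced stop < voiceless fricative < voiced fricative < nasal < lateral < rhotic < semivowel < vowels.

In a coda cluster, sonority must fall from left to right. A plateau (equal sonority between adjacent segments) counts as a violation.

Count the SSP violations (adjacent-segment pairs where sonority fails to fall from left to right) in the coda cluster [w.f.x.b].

/w/ — semivowel, sonority 8.
/f/ — voiceless fricative, sonority 3.
/x/ — voiceless fricative, sonority 3.
/b/ — voiced stop, sonority 2.
/w/→/f/: 8→3 (falls) — ok.
/f/→/x/: 3→3 (plateau) — violation.
/x/→/b/: 3→2 (falls) — ok.

1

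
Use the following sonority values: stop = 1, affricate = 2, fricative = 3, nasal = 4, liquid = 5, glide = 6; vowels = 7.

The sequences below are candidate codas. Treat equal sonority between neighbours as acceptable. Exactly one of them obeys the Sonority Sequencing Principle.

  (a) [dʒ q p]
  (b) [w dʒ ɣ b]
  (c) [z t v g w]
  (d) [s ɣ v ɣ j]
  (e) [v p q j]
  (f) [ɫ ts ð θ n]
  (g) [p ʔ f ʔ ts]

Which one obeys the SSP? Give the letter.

(a) [dʒ q p]: profile 2-1-1 — obeys.
(b) [w dʒ ɣ b]: profile 6-2-3-1 — violates.
(c) [z t v g w]: profile 3-1-3-1-6 — violates.
(d) [s ɣ v ɣ j]: profile 3-3-3-3-6 — violates.
(e) [v p q j]: profile 3-1-1-6 — violates.
(f) [ɫ ts ð θ n]: profile 5-2-3-3-4 — violates.
(g) [p ʔ f ʔ ts]: profile 1-1-3-1-2 — violates.

a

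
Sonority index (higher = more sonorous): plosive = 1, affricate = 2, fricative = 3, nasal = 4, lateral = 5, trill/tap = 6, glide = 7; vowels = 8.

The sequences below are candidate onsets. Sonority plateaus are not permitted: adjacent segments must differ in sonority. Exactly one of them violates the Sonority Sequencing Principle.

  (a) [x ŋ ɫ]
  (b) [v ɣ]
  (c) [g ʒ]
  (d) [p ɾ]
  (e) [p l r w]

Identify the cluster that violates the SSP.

(a) sonority 3-4-5: well-formed.
(b) sonority 3-3: ill-formed.
(c) sonority 1-3: well-formed.
(d) sonority 1-6: well-formed.
(e) sonority 1-5-6-7: well-formed.

b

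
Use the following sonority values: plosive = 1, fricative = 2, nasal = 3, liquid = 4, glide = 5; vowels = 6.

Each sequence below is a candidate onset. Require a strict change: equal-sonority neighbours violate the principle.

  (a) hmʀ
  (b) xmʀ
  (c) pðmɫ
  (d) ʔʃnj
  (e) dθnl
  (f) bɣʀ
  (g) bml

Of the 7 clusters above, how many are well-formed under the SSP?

(a) sonority 2-3-4: well-formed.
(b) sonority 2-3-4: well-formed.
(c) sonority 1-2-3-4: well-formed.
(d) sonority 1-2-3-5: well-formed.
(e) sonority 1-2-3-4: well-formed.
(f) sonority 1-2-4: well-formed.
(g) sonority 1-3-4: well-formed.

7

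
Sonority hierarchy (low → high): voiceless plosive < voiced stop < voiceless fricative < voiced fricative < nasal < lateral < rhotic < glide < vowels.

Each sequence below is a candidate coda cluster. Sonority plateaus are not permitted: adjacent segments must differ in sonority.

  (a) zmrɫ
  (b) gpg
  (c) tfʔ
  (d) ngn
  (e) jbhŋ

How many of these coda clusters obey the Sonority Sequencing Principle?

0

(a) sonority 4-5-7-6: ill-formed.
(b) sonority 2-1-2: ill-formed.
(c) sonority 1-3-1: ill-formed.
(d) sonority 5-2-5: ill-formed.
(e) sonority 8-2-3-5: ill-formed.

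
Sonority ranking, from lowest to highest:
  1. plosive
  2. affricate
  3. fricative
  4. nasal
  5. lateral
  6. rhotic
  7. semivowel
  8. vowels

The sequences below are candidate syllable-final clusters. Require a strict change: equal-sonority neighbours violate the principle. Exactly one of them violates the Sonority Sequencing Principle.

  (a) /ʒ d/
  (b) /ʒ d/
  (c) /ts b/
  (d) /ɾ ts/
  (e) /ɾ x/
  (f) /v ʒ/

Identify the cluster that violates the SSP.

(a) 3-1 → obeys
(b) 3-1 → obeys
(c) 2-1 → obeys
(d) 6-2 → obeys
(e) 6-3 → obeys
(f) 3-3 → violates

f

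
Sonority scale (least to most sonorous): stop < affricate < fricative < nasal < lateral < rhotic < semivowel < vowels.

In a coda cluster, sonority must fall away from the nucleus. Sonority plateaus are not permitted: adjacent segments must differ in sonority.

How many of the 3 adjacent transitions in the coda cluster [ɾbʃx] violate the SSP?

/ɾ/: rhotic = 6.
/b/: stop = 1.
/ʃ/: fricative = 3.
/x/: fricative = 3.
/ɾ/→/b/: 6→1 (falls) — ok.
/b/→/ʃ/: 1→3 (does not fall) — violation.
/ʃ/→/x/: 3→3 (plateau) — violation.

2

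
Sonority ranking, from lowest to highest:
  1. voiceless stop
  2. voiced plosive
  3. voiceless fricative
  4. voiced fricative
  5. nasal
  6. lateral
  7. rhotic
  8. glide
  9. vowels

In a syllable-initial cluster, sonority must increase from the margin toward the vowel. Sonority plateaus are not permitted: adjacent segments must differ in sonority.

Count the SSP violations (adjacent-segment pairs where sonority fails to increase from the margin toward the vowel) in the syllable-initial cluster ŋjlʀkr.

2

/ŋ/: nasal = 5.
/j/: glide = 8.
/l/: lateral = 6.
/ʀ/: rhotic = 7.
/k/: voiceless stop = 1.
/r/: rhotic = 7.
/ŋ/→/j/: 5→8 (rises) — ok.
/j/→/l/: 8→6 (does not rise) — violation.
/l/→/ʀ/: 6→7 (rises) — ok.
/ʀ/→/k/: 7→1 (does not rise) — violation.
/k/→/r/: 1→7 (rises) — ok.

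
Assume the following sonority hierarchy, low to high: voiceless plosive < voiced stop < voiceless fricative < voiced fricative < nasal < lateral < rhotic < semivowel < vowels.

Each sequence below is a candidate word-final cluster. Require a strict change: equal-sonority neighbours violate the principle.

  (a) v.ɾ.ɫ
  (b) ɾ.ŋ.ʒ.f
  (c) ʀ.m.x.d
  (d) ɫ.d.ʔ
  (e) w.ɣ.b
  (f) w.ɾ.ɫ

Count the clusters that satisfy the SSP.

(a) v.ɾ.ɫ: profile 4-7-6 — violates.
(b) ɾ.ŋ.ʒ.f: profile 7-5-4-3 — obeys.
(c) ʀ.m.x.d: profile 7-5-3-2 — obeys.
(d) ɫ.d.ʔ: profile 6-2-1 — obeys.
(e) w.ɣ.b: profile 8-4-2 — obeys.
(f) w.ɾ.ɫ: profile 8-7-6 — obeys.

5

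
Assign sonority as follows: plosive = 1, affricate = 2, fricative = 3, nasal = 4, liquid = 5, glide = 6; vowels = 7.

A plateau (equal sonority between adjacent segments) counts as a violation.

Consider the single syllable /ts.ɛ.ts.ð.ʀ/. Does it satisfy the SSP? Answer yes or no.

no

Onset: /ts/ is an affricate (sonority 2); then the nucleus /ɛ/ (sonority 7).
Onset profile 2-7 — rises to the nucleus.
Coda: /ts/ is an affricate (sonority 2), /ð/ is a fricative (sonority 3), /ʀ/ is a liquid (sonority 5).
Coda profile 7-2-3-5 — does not strictly fall throughout.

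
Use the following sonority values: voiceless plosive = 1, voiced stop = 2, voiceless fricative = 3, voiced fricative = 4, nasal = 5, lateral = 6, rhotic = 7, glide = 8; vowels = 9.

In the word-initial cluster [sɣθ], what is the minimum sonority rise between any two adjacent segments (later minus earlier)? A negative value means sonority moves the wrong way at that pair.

-1

/s/ is a voiceless fricative (sonority 3).
/ɣ/ is a voiced fricative (sonority 4).
/θ/ is a voiceless fricative (sonority 3).
/s/→/ɣ/: change +1.
/ɣ/→/θ/: change -1.
Minimum = -1.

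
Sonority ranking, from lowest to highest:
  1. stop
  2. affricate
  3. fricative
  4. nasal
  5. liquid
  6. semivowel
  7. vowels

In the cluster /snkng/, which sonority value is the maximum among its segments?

4

/s/ is a fricative (sonority 3).
/n/ is a nasal (sonority 4).
/k/ is a stop (sonority 1).
/n/ is a nasal (sonority 4).
/g/ is a stop (sonority 1).
The maximum is 4.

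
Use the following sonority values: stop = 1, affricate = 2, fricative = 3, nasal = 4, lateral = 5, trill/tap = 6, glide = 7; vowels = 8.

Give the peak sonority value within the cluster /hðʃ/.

3

/h/ — fricative, sonority 3.
/ð/ — fricative, sonority 3.
/ʃ/ — fricative, sonority 3.
The maximum is 3.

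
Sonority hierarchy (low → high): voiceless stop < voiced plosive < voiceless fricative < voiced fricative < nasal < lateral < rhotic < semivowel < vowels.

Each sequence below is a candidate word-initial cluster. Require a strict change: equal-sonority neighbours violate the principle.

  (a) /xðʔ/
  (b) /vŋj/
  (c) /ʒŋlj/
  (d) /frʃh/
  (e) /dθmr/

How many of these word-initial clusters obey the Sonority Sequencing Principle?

3

(a) 3-4-1 → violates
(b) 4-5-8 → obeys
(c) 4-5-6-8 → obeys
(d) 3-7-3-3 → violates
(e) 2-3-5-7 → obeys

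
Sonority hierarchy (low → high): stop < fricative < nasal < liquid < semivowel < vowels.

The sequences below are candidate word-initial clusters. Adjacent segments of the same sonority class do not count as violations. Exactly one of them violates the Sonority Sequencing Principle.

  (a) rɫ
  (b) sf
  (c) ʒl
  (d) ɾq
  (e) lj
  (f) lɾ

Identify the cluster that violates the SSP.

d

(a) rɫ: profile 4-4 — obeys.
(b) sf: profile 2-2 — obeys.
(c) ʒl: profile 2-4 — obeys.
(d) ɾq: profile 4-1 — violates.
(e) lj: profile 4-5 — obeys.
(f) lɾ: profile 4-4 — obeys.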